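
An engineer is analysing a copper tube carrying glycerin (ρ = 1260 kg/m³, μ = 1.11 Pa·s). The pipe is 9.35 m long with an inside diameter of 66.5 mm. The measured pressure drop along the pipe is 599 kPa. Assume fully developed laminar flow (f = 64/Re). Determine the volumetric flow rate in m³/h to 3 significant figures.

For laminar flow, f = 64/Re with Re = ρVD/μ, so Darcy-Weisbach reduces to ΔP = 32μLV/D². Solving for V: V = ΔP·D²/(32μL) = 5.99e+05·(0.0665)²/(32·1.11·9.35) = 7.976 m/s.
Check: Re = ρVD/μ = 1260·7.976·0.0665/1.11 = 602.1 < 2300, so the laminar assumption holds.
Q = V·A = 7.976·(π/4·0.0665²) = 0.0277 m³/s = 99.7 m³/h.

Q ≈ 99.7 m³/h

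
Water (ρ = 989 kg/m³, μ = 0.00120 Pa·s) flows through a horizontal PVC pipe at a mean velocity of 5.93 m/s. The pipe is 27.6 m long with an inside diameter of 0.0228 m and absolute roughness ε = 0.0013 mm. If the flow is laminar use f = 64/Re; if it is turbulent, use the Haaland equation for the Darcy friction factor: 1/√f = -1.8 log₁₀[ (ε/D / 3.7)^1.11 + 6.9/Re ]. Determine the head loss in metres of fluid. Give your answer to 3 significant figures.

Reynolds number Re = ρVD/μ = 989 · 5.93 · 0.0228 / 0.0012 = 1.114e+05.
Re > 4000 → turbulent. Relative roughness ε/D = 1.3e-06/0.0228 = 5.7e-05. Haaland: 1/√f = -1.8 log₁₀[(5.7e-05/3.7)^1.11 + 6.9/1.114e+05] = -1.8 log₁₀[4.55e-06 + 6.19e-05] = 7.519, so f = 0.01769.
Darcy-Weisbach: ΔP = f(L/D)(ρV²/2) = 0.01769·(27.6/0.0228)·(989·5.93²/2) = 0.01769·1211·1.739e+04 = 3.723e+05 Pa.
Head loss h_f = ΔP/(ρg) = 3.723e+05/(989·9.81) = 38.4 m.

h_f ≈ 38.4 m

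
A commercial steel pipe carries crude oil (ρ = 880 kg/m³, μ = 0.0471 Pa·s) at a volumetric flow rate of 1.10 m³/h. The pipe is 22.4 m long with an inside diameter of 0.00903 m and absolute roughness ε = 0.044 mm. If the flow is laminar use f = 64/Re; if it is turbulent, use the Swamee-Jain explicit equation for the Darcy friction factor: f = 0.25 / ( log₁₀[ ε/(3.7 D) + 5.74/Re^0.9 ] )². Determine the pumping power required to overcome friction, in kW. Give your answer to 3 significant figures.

Q = 1.10 m³/h = 1.10/3600 = 0.0003056 m³/s.
Cross-sectional area A = πD²/4 = π(0.00903)²/4 = 6.404e-05 m²; mean velocity V = Q/A = 0.0003056/6.404e-05 = 4.771 m/s.
Reynolds number Re = ρVD/μ = 880 · 4.771 · 0.00903 / 0.0471 = 805.
Re < 2300 → laminar flow, so f = 64/Re = 64/805 = 0.07951 (the turbulent correlation is not needed).
Darcy-Weisbach: ΔP = f(L/D)(ρV²/2) = 0.07951·(22.4/0.00903)·(880·4.771²/2) = 0.07951·2481·1.002e+04 = 1.975e+06 Pa.
Pumping power P = QΔP = 0.0003056·1.975e+06 = 603.6 W = 0.604 kW.

P ≈ 0.604 kW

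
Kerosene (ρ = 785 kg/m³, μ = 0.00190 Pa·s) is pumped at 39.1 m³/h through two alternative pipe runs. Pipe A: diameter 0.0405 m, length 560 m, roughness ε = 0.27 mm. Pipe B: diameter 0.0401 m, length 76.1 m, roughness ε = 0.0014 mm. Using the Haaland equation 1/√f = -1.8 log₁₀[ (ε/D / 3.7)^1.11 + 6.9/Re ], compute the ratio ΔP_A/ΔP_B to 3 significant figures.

ΔP_A/ΔP_B ≈ 14.1

Pipe A: V = Q/A = 0.01086/0.001288 = 8.431 m/s; Re = 1.411e+05; ε/D = 0.00667; Haaland → f = 0.03377; ΔP_A = f(L/D)(ρV²/2) = 1.303e+07 Pa.
Pipe B: V = Q/A = 0.01086/0.001263 = 8.6 m/s; Re = 1.425e+05; ε/D = 3.49e-05; Haaland → f = 0.01676; ΔP_B = f(L/D)(ρV²/2) = 9.231e+05 Pa.
ΔP_A/ΔP_B = 1.303e+07/9.231e+05 = 14.1.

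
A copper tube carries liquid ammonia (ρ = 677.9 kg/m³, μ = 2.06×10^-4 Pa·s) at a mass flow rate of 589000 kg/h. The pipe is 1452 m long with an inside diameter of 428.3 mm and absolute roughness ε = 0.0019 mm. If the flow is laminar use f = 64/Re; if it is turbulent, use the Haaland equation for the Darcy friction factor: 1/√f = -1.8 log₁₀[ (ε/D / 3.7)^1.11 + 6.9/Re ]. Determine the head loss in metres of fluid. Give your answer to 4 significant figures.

h_f ≈ 4.954 m

ṁ = 589000 kg/h = 589000/3600 = 163.6 kg/s.
A = πD²/4 = π(0.4283)²/4 = 0.1441 m²; mean velocity V = ṁ/(ρA) = 163.6/(677.9 · 0.1441) = 1.675 m/s.
Reynolds number Re = ρVD/μ = 677.9 · 1.675 · 0.4283 / 0.000206 = 2.361e+06.
Re > 4000 → turbulent. Relative roughness ε/D = 1.9e-06/0.4283 = 4.44e-06. Haaland: 1/√f = -1.8 log₁₀[(4.44e-06/3.7)^1.11 + 6.9/2.361e+06] = -1.8 log₁₀[2.68e-07 + 2.92e-06] = 9.893, so f = 0.01022.
Darcy-Weisbach: ΔP = f(L/D)(ρV²/2) = 0.01022·(1452/0.4283)·(677.9·1.675²/2) = 0.01022·3390·951.2 = 3.295e+04 Pa.
Head loss h_f = ΔP/(ρg) = 3.295e+04/(677.9·9.81) = 4.954 m.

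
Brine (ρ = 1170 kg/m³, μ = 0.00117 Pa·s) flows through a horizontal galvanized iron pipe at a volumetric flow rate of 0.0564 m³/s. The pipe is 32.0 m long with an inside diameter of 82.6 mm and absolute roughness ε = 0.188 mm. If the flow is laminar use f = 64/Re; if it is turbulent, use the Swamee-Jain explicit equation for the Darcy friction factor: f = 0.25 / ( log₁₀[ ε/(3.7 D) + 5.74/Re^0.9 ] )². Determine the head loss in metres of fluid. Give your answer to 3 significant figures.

h_f ≈ 53.6 m

Cross-sectional area A = πD²/4 = π(0.0826)²/4 = 0.005359 m²; mean velocity V = Q/A = 0.0564/0.005359 = 10.53 m/s.
Reynolds number Re = ρVD/μ = 1170 · 10.53 · 0.0826 / 0.00117 = 8.694e+05.
Re > 4000 → turbulent. Relative roughness ε/D = 0.000188/0.0826 = 0.00228. Swamee-Jain: f = 0.25/(log₁₀[0.00228/3.7 + 5.74/8.694e+05^0.9])² = 0.25/(log₁₀[0.000615 + 2.59e-05])² = 0.25/(-3.193)² = 0.02452.
Darcy-Weisbach: ΔP = f(L/D)(ρV²/2) = 0.02452·(32/0.0826)·(1170·10.53²/2) = 0.02452·387.4·6.481e+04 = 6.156e+05 Pa.
Head loss h_f = ΔP/(ρg) = 6.156e+05/(1170·9.81) = 53.6 m.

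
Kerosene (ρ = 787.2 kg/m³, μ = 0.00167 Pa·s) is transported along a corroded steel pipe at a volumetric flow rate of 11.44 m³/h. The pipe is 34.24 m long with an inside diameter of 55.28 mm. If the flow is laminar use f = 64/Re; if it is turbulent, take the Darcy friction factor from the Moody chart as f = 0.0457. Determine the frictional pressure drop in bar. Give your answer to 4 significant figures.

Q = 11.44 m³/h = 11.44/3600 = 0.003178 m³/s.
Cross-sectional area A = πD²/4 = π(0.05528)²/4 = 0.0024 m²; mean velocity V = Q/A = 0.003178/0.0024 = 1.324 m/s.
Reynolds number Re = ρVD/μ = 787.2 · 1.324 · 0.05528 / 0.00167 = 3.45e+04.
Re > 4000 → turbulent; use the Moody-chart value f = 0.0457.
Darcy-Weisbach: ΔP = f(L/D)(ρV²/2) = 0.0457·(34.24/0.05528)·(787.2·1.324²/2) = 0.0457·619.4·690 = 1.953e+04 Pa.
ΔP = 1.953e+04 Pa = 0.1953 bar.

ΔP ≈ 0.1953 bar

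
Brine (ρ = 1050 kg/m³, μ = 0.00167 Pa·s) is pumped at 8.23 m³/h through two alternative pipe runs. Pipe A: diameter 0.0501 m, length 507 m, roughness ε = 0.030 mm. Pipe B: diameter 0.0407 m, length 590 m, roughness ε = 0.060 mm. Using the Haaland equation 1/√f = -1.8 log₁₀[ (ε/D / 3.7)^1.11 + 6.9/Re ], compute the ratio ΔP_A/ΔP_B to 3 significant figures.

Pipe A: V = Q/A = 0.002286/0.001971 = 1.16 m/s; Re = 3.653e+04; ε/D = 0.000599; Haaland → f = 0.02381; ΔP_A = f(L/D)(ρV²/2) = 1.701e+05 Pa.
Pipe B: V = Q/A = 0.002286/0.001301 = 1.757 m/s; Re = 4.497e+04; ε/D = 0.00147; Haaland → f = 0.02531; ΔP_B = f(L/D)(ρV²/2) = 5.947e+05 Pa.
ΔP_A/ΔP_B = 1.701e+05/5.947e+05 = 0.286.

ΔP_A/ΔP_B ≈ 0.286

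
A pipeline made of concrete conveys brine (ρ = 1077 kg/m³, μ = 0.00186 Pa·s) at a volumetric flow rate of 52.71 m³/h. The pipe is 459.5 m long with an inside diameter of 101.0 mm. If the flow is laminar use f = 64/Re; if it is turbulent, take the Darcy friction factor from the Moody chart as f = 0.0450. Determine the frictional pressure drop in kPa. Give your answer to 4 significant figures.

ΔP ≈ 368.2 kPa

Q = 52.71 m³/h = 52.71/3600 = 0.01464 m³/s.
Cross-sectional area A = πD²/4 = π(0.101)²/4 = 0.008012 m²; mean velocity V = Q/A = 0.01464/0.008012 = 1.828 m/s.
Reynolds number Re = ρVD/μ = 1077 · 1.828 · 0.101 / 0.00186 = 1.069e+05.
Re > 4000 → turbulent; use the Moody-chart value f = 0.0450.
Darcy-Weisbach: ΔP = f(L/D)(ρV²/2) = 0.045·(459.5/0.101)·(1077·1.828²/2) = 0.045·4550·1798 = 3.682e+05 Pa.
ΔP = 3.682e+05 Pa = 368.2 kPa.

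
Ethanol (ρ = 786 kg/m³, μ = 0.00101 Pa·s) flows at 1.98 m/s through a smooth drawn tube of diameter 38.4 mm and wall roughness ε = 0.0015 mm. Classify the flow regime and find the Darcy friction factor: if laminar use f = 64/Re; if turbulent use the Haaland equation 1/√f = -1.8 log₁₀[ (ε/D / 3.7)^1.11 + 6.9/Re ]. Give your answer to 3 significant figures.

Re = ρVD/μ = 786·1.98·0.0384/0.00101 = 5.917e+04.
Re > 4000 → turbulent. ε/D = 1.5e-06/0.0384 = 3.91e-05; Haaland: 1/√f = -1.8 log₁₀[2.99e-06 + 0.000117] = 7.06, so f = 0.02006.

f ≈ 0.0201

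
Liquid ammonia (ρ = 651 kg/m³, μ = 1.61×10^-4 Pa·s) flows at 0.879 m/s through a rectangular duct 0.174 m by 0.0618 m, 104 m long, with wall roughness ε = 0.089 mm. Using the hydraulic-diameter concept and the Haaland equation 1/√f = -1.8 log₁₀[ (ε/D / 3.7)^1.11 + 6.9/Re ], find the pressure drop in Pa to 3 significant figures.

Hydraulic diameter D_h = 4A/P = 4·(0.174·0.0618)/(2·(0.174+0.0618)) = 0.04301/0.4716 = 0.09121 m.
Re = ρVD_h/μ = 651·0.879·0.09121/0.000161 = 3.242e+05.
ε/D_h = 8.9e-05/0.09121 = 0.000976; Haaland gives 1/√f = -1.8 log₁₀[0.000107+2.13e-05] = 7.008, so f = 0.02036.
ΔP = f(L/D_h)(ρV²/2) = 0.02036·104/0.09121·251.5 = 5839 Pa.

ΔP ≈ 5840 Pa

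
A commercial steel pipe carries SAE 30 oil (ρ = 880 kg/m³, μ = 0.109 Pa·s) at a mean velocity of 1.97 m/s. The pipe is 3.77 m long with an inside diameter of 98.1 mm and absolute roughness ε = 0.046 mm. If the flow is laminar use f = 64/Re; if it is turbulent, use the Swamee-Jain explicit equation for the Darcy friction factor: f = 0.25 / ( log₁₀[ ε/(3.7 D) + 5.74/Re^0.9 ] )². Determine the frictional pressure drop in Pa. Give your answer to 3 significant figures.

Reynolds number Re = ρVD/μ = 880 · 1.97 · 0.0981 / 0.109 = 1560.
Re < 2300 → laminar flow, so f = 64/Re = 64/1560 = 0.04102 (the turbulent correlation is not needed).
Darcy-Weisbach: ΔP = f(L/D)(ρV²/2) = 0.04102·(3.77/0.0981)·(880·1.97²/2) = 0.04102·38.43·1708 = 2692 Pa.

ΔP ≈ 2690 Pa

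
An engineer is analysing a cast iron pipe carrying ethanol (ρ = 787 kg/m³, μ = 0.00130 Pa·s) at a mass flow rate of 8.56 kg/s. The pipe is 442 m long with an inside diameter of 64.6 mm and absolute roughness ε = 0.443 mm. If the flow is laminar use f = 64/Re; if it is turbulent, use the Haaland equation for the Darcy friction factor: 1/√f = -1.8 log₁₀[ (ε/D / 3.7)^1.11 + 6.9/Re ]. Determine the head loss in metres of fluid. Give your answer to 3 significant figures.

A = πD²/4 = π(0.0646)²/4 = 0.003278 m²; mean velocity V = ṁ/(ρA) = 8.56/(787 · 0.003278) = 3.319 m/s.
Reynolds number Re = ρVD/μ = 787 · 3.319 · 0.0646 / 0.0013 = 1.298e+05.
Re > 4000 → turbulent. Relative roughness ε/D = 0.000443/0.0646 = 0.00686. Haaland: 1/√f = -1.8 log₁₀[(0.00686/3.7)^1.11 + 6.9/1.298e+05] = -1.8 log₁₀[0.000928 + 5.32e-05] = 5.415, so f = 0.0341.
Darcy-Weisbach: ΔP = f(L/D)(ρV²/2) = 0.0341·(442/0.0646)·(787·3.319²/2) = 0.0341·6842·4333 = 1.011e+06 Pa.
Head loss h_f = ΔP/(ρg) = 1.011e+06/(787·9.81) = 131 m.

h_f ≈ 131 m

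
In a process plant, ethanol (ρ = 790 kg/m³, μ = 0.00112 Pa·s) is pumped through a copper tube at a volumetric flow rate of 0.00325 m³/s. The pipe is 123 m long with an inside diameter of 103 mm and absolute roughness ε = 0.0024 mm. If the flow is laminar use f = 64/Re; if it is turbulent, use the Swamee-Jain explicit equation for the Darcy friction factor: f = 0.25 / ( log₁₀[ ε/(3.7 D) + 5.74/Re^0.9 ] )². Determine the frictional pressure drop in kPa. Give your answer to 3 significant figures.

ΔP ≈ 1.71 kPa

Cross-sectional area A = πD²/4 = π(0.103)²/4 = 0.008332 m²; mean velocity V = Q/A = 0.00325/0.008332 = 0.39 m/s.
Reynolds number Re = ρVD/μ = 790 · 0.39 · 0.103 / 0.00112 = 2.834e+04.
Re > 4000 → turbulent. Relative roughness ε/D = 2.4e-06/0.103 = 2.33e-05. Swamee-Jain: f = 0.25/(log₁₀[2.33e-05/3.7 + 5.74/2.834e+04^0.9])² = 0.25/(log₁₀[6.3e-06 + 0.000565])² = 0.25/(-3.243)² = 0.02377.
Darcy-Weisbach: ΔP = f(L/D)(ρV²/2) = 0.02377·(123/0.103)·(790·0.39²/2) = 0.02377·1194·60.09 = 1705 Pa.
ΔP = 1705 Pa = 1.71 kPa.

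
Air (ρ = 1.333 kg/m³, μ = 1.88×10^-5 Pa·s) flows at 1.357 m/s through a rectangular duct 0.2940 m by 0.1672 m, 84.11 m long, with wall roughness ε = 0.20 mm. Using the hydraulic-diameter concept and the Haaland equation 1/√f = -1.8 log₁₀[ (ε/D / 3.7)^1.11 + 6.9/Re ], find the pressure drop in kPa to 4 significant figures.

ΔP ≈ 0.01325 kPa

Hydraulic diameter D_h = 4A/P = 4·(0.294·0.1672)/(2·(0.294+0.1672)) = 0.1966/0.9224 = 0.2132 m.
Re = ρVD_h/μ = 1.333·1.357·0.2132/1.88e-05 = 2.051e+04.
ε/D_h = 0.0002/0.2132 = 0.000938; Haaland gives 1/√f = -1.8 log₁₀[0.000102+0.000336] = 6.045, so f = 0.02737.
ΔP = f(L/D_h)(ρV²/2) = 0.02737·84.11/0.2132·1.227 = 13.25 Pa.
ΔP = 0.01325 kPa.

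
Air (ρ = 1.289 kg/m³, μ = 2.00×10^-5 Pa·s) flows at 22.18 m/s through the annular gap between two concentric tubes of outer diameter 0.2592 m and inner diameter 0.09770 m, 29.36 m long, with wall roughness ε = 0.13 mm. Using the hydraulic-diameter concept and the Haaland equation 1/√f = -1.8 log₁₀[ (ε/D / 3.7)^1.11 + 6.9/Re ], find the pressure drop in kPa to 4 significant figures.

Hydraulic diameter D_h = 4A/P = D_o - D_i = 0.2592 - 0.0977 = 0.1615 m.
Re = ρVD_h/μ = 1.289·22.18·0.1615/2e-05 = 2.309e+05.
ε/D_h = 0.00013/0.1615 = 0.000805; Haaland gives 1/√f = -1.8 log₁₀[8.6e-05+2.99e-05] = 7.084, so f = 0.01992.
ΔP = f(L/D_h)(ρV²/2) = 0.01992·29.36/0.1615·317.1 = 1148 Pa.
ΔP = 1.148 kPa.

ΔP ≈ 1.148 kPa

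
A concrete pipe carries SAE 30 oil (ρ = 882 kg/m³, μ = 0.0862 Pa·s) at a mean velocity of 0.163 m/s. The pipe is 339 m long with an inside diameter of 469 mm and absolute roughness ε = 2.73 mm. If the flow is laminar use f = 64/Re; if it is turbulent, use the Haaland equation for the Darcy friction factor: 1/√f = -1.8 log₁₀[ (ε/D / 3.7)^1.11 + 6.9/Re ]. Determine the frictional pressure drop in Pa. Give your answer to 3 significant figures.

Reynolds number Re = ρVD/μ = 882 · 0.163 · 0.469 / 0.0862 = 782.2.
Re < 2300 → laminar flow, so f = 64/Re = 64/782.2 = 0.08182 (the turbulent correlation is not needed).
Darcy-Weisbach: ΔP = f(L/D)(ρV²/2) = 0.08182·(339/0.469)·(882·0.163²/2) = 0.08182·722.8·11.72 = 692.9 Pa.

ΔP ≈ 693 Pa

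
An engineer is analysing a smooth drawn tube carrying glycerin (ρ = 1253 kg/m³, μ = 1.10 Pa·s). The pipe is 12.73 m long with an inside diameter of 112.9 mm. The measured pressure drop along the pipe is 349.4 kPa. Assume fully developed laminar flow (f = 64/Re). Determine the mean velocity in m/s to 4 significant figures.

For laminar flow, f = 64/Re with Re = ρVD/μ, so Darcy-Weisbach reduces to ΔP = 32μLV/D². Solving for V: V = ΔP·D²/(32μL) = 3.494e+05·(0.1129)²/(32·1.1·12.73) = 9.939 m/s.
Check: Re = ρVD/μ = 1253·9.939·0.1129/1.1 = 1278 < 2300, so the laminar assumption holds.

V ≈ 9.939 m/s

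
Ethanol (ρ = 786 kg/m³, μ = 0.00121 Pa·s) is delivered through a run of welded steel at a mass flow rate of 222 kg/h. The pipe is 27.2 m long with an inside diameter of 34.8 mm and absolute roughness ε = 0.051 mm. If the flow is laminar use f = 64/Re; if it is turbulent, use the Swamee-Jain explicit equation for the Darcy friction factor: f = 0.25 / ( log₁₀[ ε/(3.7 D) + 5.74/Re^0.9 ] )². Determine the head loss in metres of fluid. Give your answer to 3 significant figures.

ṁ = 222 kg/h = 222/3600 = 0.06167 kg/s.
A = πD²/4 = π(0.0348)²/4 = 0.0009511 m²; mean velocity V = ṁ/(ρA) = 0.06167/(786 · 0.0009511) = 0.08249 m/s.
Reynolds number Re = ρVD/μ = 786 · 0.08249 · 0.0348 / 0.00121 = 1865.
Re < 2300 → laminar flow, so f = 64/Re = 64/1865 = 0.03432 (the turbulent correlation is not needed).
Darcy-Weisbach: ΔP = f(L/D)(ρV²/2) = 0.03432·(27.2/0.0348)·(786·0.08249²/2) = 0.03432·781.6·2.674 = 71.73 Pa.
Head loss h_f = ΔP/(ρg) = 71.73/(786·9.81) = 0.00930 m.

h_f ≈ 0.00930 m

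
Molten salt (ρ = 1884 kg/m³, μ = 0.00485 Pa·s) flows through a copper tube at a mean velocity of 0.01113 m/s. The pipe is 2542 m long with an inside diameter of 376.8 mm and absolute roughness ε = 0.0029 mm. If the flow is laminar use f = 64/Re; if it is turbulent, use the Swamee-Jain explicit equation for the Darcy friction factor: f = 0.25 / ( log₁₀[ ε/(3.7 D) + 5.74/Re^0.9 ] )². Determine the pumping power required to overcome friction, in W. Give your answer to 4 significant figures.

Reynolds number Re = ρVD/μ = 1884 · 0.01113 · 0.3768 / 0.00485 = 1629.
Re < 2300 → laminar flow, so f = 64/Re = 64/1629 = 0.03929 (the turbulent correlation is not needed).
Darcy-Weisbach: ΔP = f(L/D)(ρV²/2) = 0.03929·(2542/0.3768)·(1884·0.01113²/2) = 0.03929·6746·0.1167 = 30.93 Pa.
Q = V·A = 0.01113·0.1115 = 0.001241 m³/s.
Pumping power P = QΔP = 0.001241·30.93 = 0.038384 W = 0.03838 W.

P ≈ 0.03838 W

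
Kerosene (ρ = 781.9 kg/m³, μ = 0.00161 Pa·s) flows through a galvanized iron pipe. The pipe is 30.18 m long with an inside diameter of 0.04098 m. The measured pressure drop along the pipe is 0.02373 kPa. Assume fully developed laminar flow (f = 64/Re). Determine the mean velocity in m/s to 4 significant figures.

V ≈ 0.02563 m/s

For laminar flow, f = 64/Re with Re = ρVD/μ, so Darcy-Weisbach reduces to ΔP = 32μLV/D². Solving for V: V = ΔP·D²/(32μL) = 23.73·(0.04098)²/(32·0.00161·30.18) = 0.02563 m/s.
Check: Re = ρVD/μ = 781.9·0.02563·0.04098/0.00161 = 510.1 < 2300, so the laminar assumption holds.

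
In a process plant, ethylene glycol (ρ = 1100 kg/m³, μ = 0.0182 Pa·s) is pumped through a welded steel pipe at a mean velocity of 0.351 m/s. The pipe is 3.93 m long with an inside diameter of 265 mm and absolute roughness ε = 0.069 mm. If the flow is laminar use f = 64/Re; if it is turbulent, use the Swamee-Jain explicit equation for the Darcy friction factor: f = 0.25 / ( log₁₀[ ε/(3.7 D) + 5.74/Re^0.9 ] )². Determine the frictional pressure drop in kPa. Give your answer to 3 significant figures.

ΔP ≈ 0.0371 kPa

Reynolds number Re = ρVD/μ = 1100 · 0.351 · 0.265 / 0.0182 = 5622.
Re > 4000 → turbulent. Relative roughness ε/D = 6.9e-05/0.265 = 0.00026. Swamee-Jain: f = 0.25/(log₁₀[0.00026/3.7 + 5.74/5622^0.9])² = 0.25/(log₁₀[7.04e-05 + 0.00242])² = 0.25/(-2.604)² = 0.03688.
Darcy-Weisbach: ΔP = f(L/D)(ρV²/2) = 0.03688·(3.93/0.265)·(1100·0.351²/2) = 0.03688·14.83·67.76 = 37.06 Pa.
ΔP = 37.06 Pa = 0.0371 kPa.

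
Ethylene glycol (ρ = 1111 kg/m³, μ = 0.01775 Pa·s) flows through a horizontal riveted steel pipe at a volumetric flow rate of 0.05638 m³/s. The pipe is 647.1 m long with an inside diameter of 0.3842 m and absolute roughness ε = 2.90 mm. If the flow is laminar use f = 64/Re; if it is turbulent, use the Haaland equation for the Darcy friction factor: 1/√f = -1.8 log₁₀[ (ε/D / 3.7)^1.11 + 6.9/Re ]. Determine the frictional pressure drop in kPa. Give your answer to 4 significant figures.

Cross-sectional area A = πD²/4 = π(0.3842)²/4 = 0.1159 m²; mean velocity V = Q/A = 0.05638/0.1159 = 0.4863 m/s.
Reynolds number Re = ρVD/μ = 1111 · 0.4863 · 0.3842 / 0.0177 = 1.169e+04.
Re > 4000 → turbulent. Relative roughness ε/D = 0.0029/0.3842 = 0.00755. Haaland: 1/√f = -1.8 log₁₀[(0.00755/3.7)^1.11 + 6.9/1.169e+04] = -1.8 log₁₀[0.00103 + 0.00059] = 5.022, so f = 0.03965.
Darcy-Weisbach: ΔP = f(L/D)(ρV²/2) = 0.03965·(647.1/0.3842)·(1111·0.4863²/2) = 0.03965·1684·131.4 = 8774 Pa.
ΔP = 8774 Pa = 8.774 kPa.

ΔP ≈ 8.774 kPa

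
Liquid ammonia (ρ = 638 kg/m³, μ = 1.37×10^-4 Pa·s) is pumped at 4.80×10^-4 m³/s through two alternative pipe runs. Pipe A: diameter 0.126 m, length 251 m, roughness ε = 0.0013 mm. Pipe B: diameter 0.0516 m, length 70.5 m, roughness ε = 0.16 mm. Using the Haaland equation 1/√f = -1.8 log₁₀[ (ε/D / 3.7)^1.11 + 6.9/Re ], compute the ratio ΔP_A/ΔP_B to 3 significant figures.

ΔP_A/ΔP_B ≈ 0.0360

Pipe A: V = Q/A = 0.00048/0.01247 = 0.0385 m/s; Re = 2.259e+04; ε/D = 1.03e-05; Haaland → f = 0.02499; ΔP_A = f(L/D)(ρV²/2) = 23.54 Pa.
Pipe B: V = Q/A = 0.00048/0.002091 = 0.2295 m/s; Re = 5.516e+04; ε/D = 0.0031; Haaland → f = 0.02847; ΔP_B = f(L/D)(ρV²/2) = 653.7 Pa.
ΔP_A/ΔP_B = 23.54/653.7 = 0.0360.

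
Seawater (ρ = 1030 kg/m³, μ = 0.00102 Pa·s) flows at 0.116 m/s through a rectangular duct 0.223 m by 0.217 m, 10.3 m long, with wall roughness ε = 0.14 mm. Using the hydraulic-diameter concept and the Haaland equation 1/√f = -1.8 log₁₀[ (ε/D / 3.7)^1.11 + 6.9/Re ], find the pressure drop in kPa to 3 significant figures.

ΔP ≈ 0.00829 kPa

Hydraulic diameter D_h = 4A/P = 4·(0.223·0.217)/(2·(0.223+0.217)) = 0.1936/0.88 = 0.22 m.
Re = ρVD_h/μ = 1030·0.116·0.22/0.00102 = 2.577e+04.
ε/D_h = 0.00014/0.22 = 0.000636; Haaland gives 1/√f = -1.8 log₁₀[6.63e-05+0.000268] = 6.257, so f = 0.02554.
ΔP = f(L/D_h)(ρV²/2) = 0.02554·10.3/0.22·6.93 = 8.289 Pa.
ΔP = 0.00829 kPa.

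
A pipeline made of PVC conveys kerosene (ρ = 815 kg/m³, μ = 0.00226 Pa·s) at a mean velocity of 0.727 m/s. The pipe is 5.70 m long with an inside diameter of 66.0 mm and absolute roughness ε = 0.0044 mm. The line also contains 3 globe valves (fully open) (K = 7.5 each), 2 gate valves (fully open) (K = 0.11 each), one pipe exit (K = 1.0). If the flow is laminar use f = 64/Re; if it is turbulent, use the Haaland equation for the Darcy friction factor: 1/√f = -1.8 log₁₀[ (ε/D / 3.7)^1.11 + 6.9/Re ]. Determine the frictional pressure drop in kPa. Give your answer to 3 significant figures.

ΔP ≈ 5.61 kPa

Reynolds number Re = ρVD/μ = 815 · 0.727 · 0.066 / 0.00226 = 1.73e+04.
Re > 4000 → turbulent. Relative roughness ε/D = 4.4e-06/0.066 = 6.67e-05. Haaland: 1/√f = -1.8 log₁₀[(6.67e-05/3.7)^1.11 + 6.9/1.73e+04] = -1.8 log₁₀[5.42e-06 + 0.000399] = 6.108, so f = 0.0268.
Total minor-loss coefficient ΣK = 3·7.5 + 2·0.11 + 1·1 = 23.7.
ΔP = [f·L/D + ΣK]·(ρV²/2) = [0.0268·5.7/0.066 + 23.7]·(815·0.727²/2) = [2.315 + 23.7]·215.4 = 5607 Pa.
ΔP = 5607 Pa = 5.61 kPa.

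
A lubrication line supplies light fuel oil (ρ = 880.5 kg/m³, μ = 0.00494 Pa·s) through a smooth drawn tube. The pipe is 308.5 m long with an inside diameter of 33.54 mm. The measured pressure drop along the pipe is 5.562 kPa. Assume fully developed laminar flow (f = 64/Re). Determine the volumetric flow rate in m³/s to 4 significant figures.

For laminar flow, f = 64/Re with Re = ρVD/μ, so Darcy-Weisbach reduces to ΔP = 32μLV/D². Solving for V: V = ΔP·D²/(32μL) = 5562·(0.03354)²/(32·0.00494·308.5) = 0.1283 m/s.
Check: Re = ρVD/μ = 880.5·0.1283·0.03354/0.00494 = 767 < 2300, so the laminar assumption holds.
Q = V·A = 0.1283·(π/4·0.03354²) = 0.0001134 m³/s = 1.134×10^-4 m³/s.

Q ≈ 1.134×10^-4 m³/s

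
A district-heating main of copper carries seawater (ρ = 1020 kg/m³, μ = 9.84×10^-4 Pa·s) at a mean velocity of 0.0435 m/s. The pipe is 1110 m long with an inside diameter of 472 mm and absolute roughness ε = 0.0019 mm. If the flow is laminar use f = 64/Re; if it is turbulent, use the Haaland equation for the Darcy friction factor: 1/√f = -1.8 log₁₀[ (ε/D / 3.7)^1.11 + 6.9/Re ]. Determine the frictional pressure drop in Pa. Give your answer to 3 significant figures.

Reynolds number Re = ρVD/μ = 1020 · 0.0435 · 0.472 / 0.000984 = 2.128e+04.
Re > 4000 → turbulent. Relative roughness ε/D = 1.9e-06/0.472 = 4.03e-06. Haaland: 1/√f = -1.8 log₁₀[(4.03e-06/3.7)^1.11 + 6.9/2.128e+04] = -1.8 log₁₀[2.4e-07 + 0.000324] = 6.28, so f = 0.02536.
Darcy-Weisbach: ΔP = f(L/D)(ρV²/2) = 0.02536·(1110/0.472)·(1020·0.0435²/2) = 0.02536·2352·0.965 = 57.55 Pa.

ΔP ≈ 57.5 Pa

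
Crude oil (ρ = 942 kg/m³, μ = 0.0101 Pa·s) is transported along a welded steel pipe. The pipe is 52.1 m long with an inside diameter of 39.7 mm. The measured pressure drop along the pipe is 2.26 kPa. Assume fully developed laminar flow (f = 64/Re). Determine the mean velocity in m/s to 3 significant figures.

V ≈ 0.212 m/s

For laminar flow, f = 64/Re with Re = ρVD/μ, so Darcy-Weisbach reduces to ΔP = 32μLV/D². Solving for V: V = ΔP·D²/(32μL) = 2260·(0.0397)²/(32·0.0101·52.1) = 0.2115 m/s.
Check: Re = ρVD/μ = 942·0.2115·0.0397/0.0101 = 783.3 < 2300, so the laminar assumption holds.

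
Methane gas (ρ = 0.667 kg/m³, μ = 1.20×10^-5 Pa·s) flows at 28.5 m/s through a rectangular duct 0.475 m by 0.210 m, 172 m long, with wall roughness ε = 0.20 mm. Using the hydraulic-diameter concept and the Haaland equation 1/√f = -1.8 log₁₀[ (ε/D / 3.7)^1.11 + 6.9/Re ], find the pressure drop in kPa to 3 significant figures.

Hydraulic diameter D_h = 4A/P = 4·(0.475·0.21)/(2·(0.475+0.21)) = 0.399/1.37 = 0.2912 m.
Re = ρVD_h/μ = 0.667·28.5·0.2912/1.2e-05 = 4.614e+05.
ε/D_h = 0.0002/0.2912 = 0.000687; Haaland gives 1/√f = -1.8 log₁₀[7.21e-05+1.5e-05] = 7.308, so f = 0.01872.
ΔP = f(L/D_h)(ρV²/2) = 0.01872·172/0.2912·270.9 = 2995 Pa.
ΔP = 3.00 kPa.

ΔP ≈ 3.00 kPa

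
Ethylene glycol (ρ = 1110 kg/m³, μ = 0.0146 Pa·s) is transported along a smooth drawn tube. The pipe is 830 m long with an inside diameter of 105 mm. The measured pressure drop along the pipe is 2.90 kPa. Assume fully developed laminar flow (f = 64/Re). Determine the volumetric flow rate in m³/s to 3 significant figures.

For laminar flow, f = 64/Re with Re = ρVD/μ, so Darcy-Weisbach reduces to ΔP = 32μLV/D². Solving for V: V = ΔP·D²/(32μL) = 2900·(0.105)²/(32·0.0146·830) = 0.08245 m/s.
Check: Re = ρVD/μ = 1110·0.08245·0.105/0.0146 = 658.2 < 2300, so the laminar assumption holds.
Q = V·A = 0.08245·(π/4·0.105²) = 0.0007139 m³/s = 7.14×10^-4 m³/s.

Q ≈ 7.14×10^-4 m³/s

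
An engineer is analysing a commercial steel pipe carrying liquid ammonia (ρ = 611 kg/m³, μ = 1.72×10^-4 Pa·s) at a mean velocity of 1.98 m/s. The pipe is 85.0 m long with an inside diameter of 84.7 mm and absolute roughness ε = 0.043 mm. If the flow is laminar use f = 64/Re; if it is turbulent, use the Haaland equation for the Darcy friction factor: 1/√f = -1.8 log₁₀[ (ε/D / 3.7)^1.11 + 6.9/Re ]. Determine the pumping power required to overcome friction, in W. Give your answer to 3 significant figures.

P ≈ 235 W

Reynolds number Re = ρVD/μ = 611 · 1.98 · 0.0847 / 0.000172 = 5.957e+05.
Re > 4000 → turbulent. Relative roughness ε/D = 4.3e-05/0.0847 = 0.000508. Haaland: 1/√f = -1.8 log₁₀[(0.000508/3.7)^1.11 + 6.9/5.957e+05] = -1.8 log₁₀[5.16e-05 + 1.16e-05] = 7.559, so f = 0.0175.
Darcy-Weisbach: ΔP = f(L/D)(ρV²/2) = 0.0175·(85/0.0847)·(611·1.98²/2) = 0.0175·1004·1198 = 2.103e+04 Pa.
Q = V·A = 1.98·0.005635 = 0.01116 m³/s.
Pumping power P = QΔP = 0.01116·2.103e+04 = 234.7 W = 235 W.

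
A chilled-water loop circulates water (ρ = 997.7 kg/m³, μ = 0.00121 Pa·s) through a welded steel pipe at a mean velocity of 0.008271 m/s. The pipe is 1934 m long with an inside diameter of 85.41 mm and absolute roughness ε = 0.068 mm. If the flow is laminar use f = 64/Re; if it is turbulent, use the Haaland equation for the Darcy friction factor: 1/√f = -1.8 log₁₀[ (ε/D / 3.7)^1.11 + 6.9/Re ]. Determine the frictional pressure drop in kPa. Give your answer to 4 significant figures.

Reynolds number Re = ρVD/μ = 997.7 · 0.008271 · 0.08541 / 0.00121 = 582.5.
Re < 2300 → laminar flow, so f = 64/Re = 64/582.5 = 0.1099 (the turbulent correlation is not needed).
Darcy-Weisbach: ΔP = f(L/D)(ρV²/2) = 0.1099·(1934/0.08541)·(997.7·0.008271²/2) = 0.1099·2.264e+04·0.03413 = 84.9 Pa.
ΔP = 84.9 Pa = 0.08490 kPa.

ΔP ≈ 0.08490 kPa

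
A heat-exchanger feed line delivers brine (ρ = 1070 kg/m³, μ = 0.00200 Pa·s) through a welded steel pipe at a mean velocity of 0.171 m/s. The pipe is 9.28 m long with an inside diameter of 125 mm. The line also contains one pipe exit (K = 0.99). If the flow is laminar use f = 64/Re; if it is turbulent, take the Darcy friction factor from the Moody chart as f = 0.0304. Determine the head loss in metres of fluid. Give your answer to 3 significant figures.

Reynolds number Re = ρVD/μ = 1070 · 0.171 · 0.125 / 0.002 = 1.144e+04.
Re > 4000 → turbulent; use the Moody-chart value f = 0.0304.
Total minor-loss coefficient ΣK = 1·0.99 = 0.99.
ΔP = [f·L/D + ΣK]·(ρV²/2) = [0.0304·9.28/0.125 + 0.99]·(1070·0.171²/2) = [2.257 + 0.99]·15.64 = 50.79 Pa.
Head loss h_f = ΔP/(ρg) = 50.79/(1070·9.81) = 0.00484 m.

h_f ≈ 0.00484 m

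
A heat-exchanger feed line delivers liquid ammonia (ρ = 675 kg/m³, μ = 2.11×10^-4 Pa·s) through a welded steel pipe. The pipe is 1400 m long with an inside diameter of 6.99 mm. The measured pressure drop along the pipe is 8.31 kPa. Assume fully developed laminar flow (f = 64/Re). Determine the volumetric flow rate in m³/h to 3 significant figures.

For laminar flow, f = 64/Re with Re = ρVD/μ, so Darcy-Weisbach reduces to ΔP = 32μLV/D². Solving for V: V = ΔP·D²/(32μL) = 8310·(0.00699)²/(32·0.000211·1400) = 0.04295 m/s.
Check: Re = ρVD/μ = 675·0.04295·0.00699/0.000211 = 960.5 < 2300, so the laminar assumption holds.
Q = V·A = 0.04295·(π/4·0.00699²) = 1.648e-06 m³/s = 0.00593 m³/h.

Q ≈ 0.00593 m³/h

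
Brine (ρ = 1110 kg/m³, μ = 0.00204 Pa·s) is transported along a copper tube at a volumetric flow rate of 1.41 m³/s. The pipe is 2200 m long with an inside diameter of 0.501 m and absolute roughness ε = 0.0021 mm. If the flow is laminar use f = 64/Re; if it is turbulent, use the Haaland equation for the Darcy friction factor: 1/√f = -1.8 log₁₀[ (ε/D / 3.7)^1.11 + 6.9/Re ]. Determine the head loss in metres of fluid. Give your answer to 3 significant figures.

Cross-sectional area A = πD²/4 = π(0.501)²/4 = 0.1971 m²; mean velocity V = Q/A = 1.41/0.1971 = 7.152 m/s.
Reynolds number Re = ρVD/μ = 1110 · 7.152 · 0.501 / 0.00204 = 1.95e+06.
Re > 4000 → turbulent. Relative roughness ε/D = 2.1e-06/0.501 = 4.19e-06. Haaland: 1/√f = -1.8 log₁₀[(4.19e-06/3.7)^1.11 + 6.9/1.95e+06] = -1.8 log₁₀[2.51e-07 + 3.54e-06] = 9.758, so f = 0.0105.
Darcy-Weisbach: ΔP = f(L/D)(ρV²/2) = 0.0105·(2200/0.501)·(1110·7.152²/2) = 0.0105·4391·2.839e+04 = 1.309e+06 Pa.
Head loss h_f = ΔP/(ρg) = 1.309e+06/(1110·9.81) = 120 m.

h_f ≈ 120 m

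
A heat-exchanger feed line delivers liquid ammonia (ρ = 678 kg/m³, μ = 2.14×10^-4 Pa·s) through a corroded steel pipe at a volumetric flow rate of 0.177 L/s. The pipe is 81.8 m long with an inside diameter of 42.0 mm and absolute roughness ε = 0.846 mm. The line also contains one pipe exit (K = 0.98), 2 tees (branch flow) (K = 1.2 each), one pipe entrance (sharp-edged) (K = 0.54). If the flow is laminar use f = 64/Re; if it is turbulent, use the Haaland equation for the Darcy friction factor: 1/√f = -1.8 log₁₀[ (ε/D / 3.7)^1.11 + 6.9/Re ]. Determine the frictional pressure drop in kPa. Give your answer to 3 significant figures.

ΔP ≈ 0.572 kPa

Q = 0.177 L/s = 0.177/1000 = 0.000177 m³/s.
Cross-sectional area A = πD²/4 = π(0.042)²/4 = 0.001385 m²; mean velocity V = Q/A = 0.000177/0.001385 = 0.1278 m/s.
Reynolds number Re = ρVD/μ = 678 · 0.1278 · 0.042 / 0.000214 = 1.7e+04.
Re > 4000 → turbulent. Relative roughness ε/D = 0.000846/0.042 = 0.0201. Haaland: 1/√f = -1.8 log₁₀[(0.0201/3.7)^1.11 + 6.9/1.7e+04] = -1.8 log₁₀[0.00307 + 0.000406] = 4.427, so f = 0.05104.
Total minor-loss coefficient ΣK = 1·0.98 + 2·1.2 + 1·0.54 = 3.92.
ΔP = [f·L/D + ΣK]·(ρV²/2) = [0.05104·81.8/0.042 + 3.92]·(678·0.1278²/2) = [99.4 + 3.92]·5.533 = 571.7 Pa.
ΔP = 571.7 Pa = 0.572 kPa.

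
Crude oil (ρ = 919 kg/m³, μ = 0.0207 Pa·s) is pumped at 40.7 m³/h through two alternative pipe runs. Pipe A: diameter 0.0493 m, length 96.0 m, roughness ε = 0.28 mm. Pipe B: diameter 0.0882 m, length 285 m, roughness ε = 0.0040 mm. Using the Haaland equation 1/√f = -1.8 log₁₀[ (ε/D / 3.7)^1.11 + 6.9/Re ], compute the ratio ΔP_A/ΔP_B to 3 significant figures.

Pipe A: V = Q/A = 0.01131/0.001909 = 5.923 m/s; Re = 1.296e+04; ε/D = 0.00568; Haaland → f = 0.03693; ΔP_A = f(L/D)(ρV²/2) = 1.159e+06 Pa.
Pipe B: V = Q/A = 0.01131/0.00611 = 1.85 m/s; Re = 7246; ε/D = 4.54e-05; Haaland → f = 0.03385; ΔP_B = f(L/D)(ρV²/2) = 1.721e+05 Pa.
ΔP_A/ΔP_B = 1.159e+06/1.721e+05 = 6.73.

ΔP_A/ΔP_B ≈ 6.73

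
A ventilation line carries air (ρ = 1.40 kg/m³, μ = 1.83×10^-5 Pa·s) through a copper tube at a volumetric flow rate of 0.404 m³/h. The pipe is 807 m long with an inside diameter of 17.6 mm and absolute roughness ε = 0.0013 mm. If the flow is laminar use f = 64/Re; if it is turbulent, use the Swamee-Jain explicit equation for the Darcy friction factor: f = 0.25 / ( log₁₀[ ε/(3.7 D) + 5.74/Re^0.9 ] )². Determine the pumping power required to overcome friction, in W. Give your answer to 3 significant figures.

Q = 0.404 m³/h = 0.404/3600 = 0.0001122 m³/s.
Cross-sectional area A = πD²/4 = π(0.0176)²/4 = 0.0002433 m²; mean velocity V = Q/A = 0.0001122/0.0002433 = 0.4613 m/s.
Reynolds number Re = ρVD/μ = 1.4 · 0.4613 · 0.0176 / 1.83e-05 = 621.1.
Re < 2300 → laminar flow, so f = 64/Re = 64/621.1 = 0.103 (the turbulent correlation is not needed).
Darcy-Weisbach: ΔP = f(L/D)(ρV²/2) = 0.103·(807/0.0176)·(1.4·0.4613²/2) = 0.103·4.585e+04·0.1489 = 703.7 Pa.
Pumping power P = QΔP = 0.0001122·703.7 = 0.07898 W = 0.0790 W.

P ≈ 0.0790 W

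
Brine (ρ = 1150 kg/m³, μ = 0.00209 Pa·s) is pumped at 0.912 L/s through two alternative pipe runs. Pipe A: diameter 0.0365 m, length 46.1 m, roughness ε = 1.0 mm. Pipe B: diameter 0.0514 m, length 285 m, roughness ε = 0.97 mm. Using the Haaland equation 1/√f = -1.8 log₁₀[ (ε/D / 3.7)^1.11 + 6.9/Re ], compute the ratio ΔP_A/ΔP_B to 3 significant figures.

Pipe A: V = Q/A = 0.000912/0.001046 = 0.8716 m/s; Re = 1.751e+04; ε/D = 0.0274; Haaland → f = 0.057; ΔP_A = f(L/D)(ρV²/2) = 3.145e+04 Pa.
Pipe B: V = Q/A = 0.000912/0.002075 = 0.4395 m/s; Re = 1.243e+04; ε/D = 0.0189; Haaland → f = 0.0507; ΔP_B = f(L/D)(ρV²/2) = 3.122e+04 Pa.
ΔP_A/ΔP_B = 3.145e+04/3.122e+04 = 1.01.

ΔP_A/ΔP_B ≈ 1.01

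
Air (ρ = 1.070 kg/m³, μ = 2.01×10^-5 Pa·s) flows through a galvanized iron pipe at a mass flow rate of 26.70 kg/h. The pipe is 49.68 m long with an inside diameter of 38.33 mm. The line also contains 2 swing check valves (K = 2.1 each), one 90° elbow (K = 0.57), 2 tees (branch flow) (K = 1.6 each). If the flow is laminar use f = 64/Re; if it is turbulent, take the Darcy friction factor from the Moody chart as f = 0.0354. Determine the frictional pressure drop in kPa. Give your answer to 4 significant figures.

ṁ = 26.70 kg/h = 26.70/3600 = 0.007417 kg/s.
A = πD²/4 = π(0.03833)²/4 = 0.001154 m²; mean velocity V = ṁ/(ρA) = 0.007417/(1.07 · 0.001154) = 6.007 m/s.
Reynolds number Re = ρVD/μ = 1.07 · 6.007 · 0.03833 / 2.01e-05 = 1.226e+04.
Re > 4000 → turbulent; use the Moody-chart value f = 0.0354.
Total minor-loss coefficient ΣK = 2·2.1 + 1·0.57 + 2·1.6 = 7.97.
ΔP = [f·L/D + ΣK]·(ρV²/2) = [0.0354·49.68/0.03833 + 7.97]·(1.07·6.007²/2) = [45.88 + 7.97]·19.3 = 1040 Pa.
ΔP = 1040 Pa = 1.040 kPa.

ΔP ≈ 1.040 kPa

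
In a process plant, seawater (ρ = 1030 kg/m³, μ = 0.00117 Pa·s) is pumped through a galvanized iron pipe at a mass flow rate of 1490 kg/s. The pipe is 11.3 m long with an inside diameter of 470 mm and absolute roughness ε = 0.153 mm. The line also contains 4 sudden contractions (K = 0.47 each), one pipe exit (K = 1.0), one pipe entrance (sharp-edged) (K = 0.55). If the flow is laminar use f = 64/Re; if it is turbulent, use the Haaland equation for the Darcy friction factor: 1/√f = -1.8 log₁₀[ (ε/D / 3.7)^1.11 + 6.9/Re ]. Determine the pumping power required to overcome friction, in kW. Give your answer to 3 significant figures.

P ≈ 197 kW

A = πD²/4 = π(0.47)²/4 = 0.1735 m²; mean velocity V = ṁ/(ρA) = 1490/(1030 · 0.1735) = 8.338 m/s.
Reynolds number Re = ρVD/μ = 1030 · 8.338 · 0.47 / 0.00117 = 3.45e+06.
Re > 4000 → turbulent. Relative roughness ε/D = 0.000153/0.47 = 0.000326. Haaland: 1/√f = -1.8 log₁₀[(0.000326/3.7)^1.11 + 6.9/3.45e+06] = -1.8 log₁₀[3.15e-05 + 2e-06] = 8.055, so f = 0.01541.
Total minor-loss coefficient ΣK = 4·0.47 + 1·1 + 1·0.55 = 3.43.
ΔP = [f·L/D + ΣK]·(ρV²/2) = [0.01541·11.3/0.47 + 3.43]·(1030·8.338²/2) = [0.3706 + 3.43]·3.58e+04 = 1.361e+05 Pa.
Q = ṁ/ρ = 1490/1030 = 1.447 m³/s.
Pumping power P = QΔP = 1.447·1.361e+05 = 196800 W = 197 kW.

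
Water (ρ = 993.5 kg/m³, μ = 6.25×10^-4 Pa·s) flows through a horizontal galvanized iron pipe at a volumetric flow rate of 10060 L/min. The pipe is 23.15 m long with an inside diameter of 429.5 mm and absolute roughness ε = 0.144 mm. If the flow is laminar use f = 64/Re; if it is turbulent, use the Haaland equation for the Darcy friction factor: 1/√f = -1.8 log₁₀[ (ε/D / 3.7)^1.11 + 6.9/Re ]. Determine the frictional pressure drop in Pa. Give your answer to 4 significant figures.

ΔP ≈ 575.8 Pa

Q = 10060 L/min = 10060/60000 = 0.1677 m³/s.
Cross-sectional area A = πD²/4 = π(0.4295)²/4 = 0.1449 m²; mean velocity V = Q/A = 0.1677/0.1449 = 1.157 m/s.
Reynolds number Re = ρVD/μ = 993.5 · 1.157 · 0.4295 / 0.000625 = 7.901e+05.
Re > 4000 → turbulent. Relative roughness ε/D = 0.000144/0.4295 = 0.000335. Haaland: 1/√f = -1.8 log₁₀[(0.000335/3.7)^1.11 + 6.9/7.901e+05] = -1.8 log₁₀[3.25e-05 + 8.73e-06] = 7.892, so f = 0.01606.
Darcy-Weisbach: ΔP = f(L/D)(ρV²/2) = 0.01606·(23.15/0.4295)·(993.5·1.157²/2) = 0.01606·53.9·665.3 = 575.8 Pa.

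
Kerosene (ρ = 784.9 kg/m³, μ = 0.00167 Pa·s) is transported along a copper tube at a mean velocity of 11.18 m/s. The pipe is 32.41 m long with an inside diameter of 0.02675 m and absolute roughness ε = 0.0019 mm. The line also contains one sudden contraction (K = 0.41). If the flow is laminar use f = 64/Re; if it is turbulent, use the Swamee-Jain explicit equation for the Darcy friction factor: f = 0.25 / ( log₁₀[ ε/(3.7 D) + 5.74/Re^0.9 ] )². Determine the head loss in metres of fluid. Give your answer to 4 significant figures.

Reynolds number Re = ρVD/μ = 784.9 · 11.18 · 0.02675 / 0.00167 = 1.406e+05.
Re > 4000 → turbulent. Relative roughness ε/D = 1.9e-06/0.02675 = 7.1e-05. Swamee-Jain: f = 0.25/(log₁₀[7.1e-05/3.7 + 5.74/1.406e+05^0.9])² = 0.25/(log₁₀[1.92e-05 + 0.000134])² = 0.25/(-3.816)² = 0.01717.
Total minor-loss coefficient ΣK = 1·0.41 = 0.41.
ΔP = [f·L/D + ΣK]·(ρV²/2) = [0.01717·32.41/0.02675 + 0.41]·(784.9·11.18²/2) = [20.8 + 0.41]·4.905e+04 = 1.041e+06 Pa.
Head loss h_f = ΔP/(ρg) = 1.041e+06/(784.9·9.81) = 135.1 m.

h_f ≈ 135.1 m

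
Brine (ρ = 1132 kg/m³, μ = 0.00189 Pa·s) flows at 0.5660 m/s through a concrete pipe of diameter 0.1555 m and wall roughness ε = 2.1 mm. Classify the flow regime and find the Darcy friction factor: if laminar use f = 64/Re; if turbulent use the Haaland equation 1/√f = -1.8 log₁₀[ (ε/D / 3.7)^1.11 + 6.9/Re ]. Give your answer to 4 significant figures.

f ≈ 0.04304

Re = ρVD/μ = 1132·0.566·0.1555/0.00189 = 5.271e+04.
Re > 4000 → turbulent. ε/D = 0.0021/0.1555 = 0.0135; Haaland: 1/√f = -1.8 log₁₀[0.00197 + 0.000131] = 4.82, so f = 0.04304.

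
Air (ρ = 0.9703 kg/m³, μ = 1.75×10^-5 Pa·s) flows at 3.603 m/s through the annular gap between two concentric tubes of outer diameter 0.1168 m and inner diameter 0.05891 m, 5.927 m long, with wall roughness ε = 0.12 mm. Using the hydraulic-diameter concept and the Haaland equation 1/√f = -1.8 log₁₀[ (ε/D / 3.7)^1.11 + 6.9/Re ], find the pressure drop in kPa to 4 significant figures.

ΔP ≈ 0.02106 kPa

Hydraulic diameter D_h = 4A/P = D_o - D_i = 0.1168 - 0.05891 = 0.05789 m.
Re = ρVD_h/μ = 0.9703·3.603·0.05789/1.75e-05 = 1.156e+04.
ε/D_h = 0.00012/0.05789 = 0.00207; Haaland gives 1/√f = -1.8 log₁₀[0.000246+0.000597] = 5.534, so f = 0.03265.
ΔP = f(L/D_h)(ρV²/2) = 0.03265·5.927/0.05789·6.298 = 21.06 Pa.
ΔP = 0.02106 kPa.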